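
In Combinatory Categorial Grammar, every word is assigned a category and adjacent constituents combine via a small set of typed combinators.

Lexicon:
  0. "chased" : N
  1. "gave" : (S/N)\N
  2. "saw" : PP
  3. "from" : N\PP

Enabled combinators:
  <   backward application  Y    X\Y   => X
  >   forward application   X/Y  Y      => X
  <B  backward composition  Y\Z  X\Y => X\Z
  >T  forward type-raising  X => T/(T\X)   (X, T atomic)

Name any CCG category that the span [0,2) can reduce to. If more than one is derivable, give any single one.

S/N

[0,4] S   >
  [0,2] S/N   <
    [0,1] "chased" : N
    [1,2] "gave" : (S/N)\N
  [2,4] N   <
    [2,3] "saw" : PP
    [3,4] "from" : N\PP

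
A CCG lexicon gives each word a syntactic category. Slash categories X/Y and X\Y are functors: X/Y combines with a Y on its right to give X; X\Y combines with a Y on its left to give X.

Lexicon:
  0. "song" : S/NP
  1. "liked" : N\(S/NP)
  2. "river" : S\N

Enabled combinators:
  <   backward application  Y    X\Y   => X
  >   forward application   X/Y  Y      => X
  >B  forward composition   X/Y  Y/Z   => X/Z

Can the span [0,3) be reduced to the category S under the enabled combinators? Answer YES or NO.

[0,3] S   <
  [0,2] N   <
    [0,1] "song" : S/NP
    [1,2] "liked" : N\(S/NP)
  [2,3] "river" : S\N

YES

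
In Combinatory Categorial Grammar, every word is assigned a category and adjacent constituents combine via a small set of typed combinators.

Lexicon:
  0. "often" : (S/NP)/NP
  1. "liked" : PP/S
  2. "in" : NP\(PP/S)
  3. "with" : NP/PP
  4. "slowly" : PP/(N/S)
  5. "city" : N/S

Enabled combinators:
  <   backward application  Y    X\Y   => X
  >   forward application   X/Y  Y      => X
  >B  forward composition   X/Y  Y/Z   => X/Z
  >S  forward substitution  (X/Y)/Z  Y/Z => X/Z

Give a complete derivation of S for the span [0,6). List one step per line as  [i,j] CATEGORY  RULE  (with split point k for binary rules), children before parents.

[0,6] S   >
  [0,3] S/NP   >
    [0,1] "often" : (S/NP)/NP
    [1,3] NP   <
      [1,2] "liked" : PP/S
      [2,3] "in" : NP\(PP/S)
  [3,6] NP   >
    [3,4] "with" : NP/PP
    [4,6] PP   >
      [4,5] "slowly" : PP/(N/S)
      [5,6] "city" : N/S

[0,1] (S/NP)/NP  lex  "often"
[1,2] PP/S  lex  "liked"
[2,3] NP\(PP/S)  lex  "in"
[1,3] NP  <  k=2
[0,3] S/NP  >  k=1
[3,4] NP/PP  lex  "with"
[4,5] PP/(N/S)  lex  "slowly"
[5,6] N/S  lex  "city"
[4,6] PP  >  k=5
[3,6] NP  >  k=4
[0,6] S  >  k=3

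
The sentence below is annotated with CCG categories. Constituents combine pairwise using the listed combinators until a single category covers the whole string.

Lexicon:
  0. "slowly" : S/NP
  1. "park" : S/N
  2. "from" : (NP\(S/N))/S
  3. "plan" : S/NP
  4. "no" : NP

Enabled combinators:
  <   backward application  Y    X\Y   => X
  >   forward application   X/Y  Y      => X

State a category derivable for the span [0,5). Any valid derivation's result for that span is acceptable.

S

[0,5] S   >
  [0,1] "slowly" : S/NP
  [1,5] NP   <
    [1,2] "park" : S/N
    [2,5] NP\(S/N)   >
      [2,3] "from" : (NP\(S/N))/S
      [3,5] S   >
        [3,4] "plan" : S/NP
        [4,5] "no" : NP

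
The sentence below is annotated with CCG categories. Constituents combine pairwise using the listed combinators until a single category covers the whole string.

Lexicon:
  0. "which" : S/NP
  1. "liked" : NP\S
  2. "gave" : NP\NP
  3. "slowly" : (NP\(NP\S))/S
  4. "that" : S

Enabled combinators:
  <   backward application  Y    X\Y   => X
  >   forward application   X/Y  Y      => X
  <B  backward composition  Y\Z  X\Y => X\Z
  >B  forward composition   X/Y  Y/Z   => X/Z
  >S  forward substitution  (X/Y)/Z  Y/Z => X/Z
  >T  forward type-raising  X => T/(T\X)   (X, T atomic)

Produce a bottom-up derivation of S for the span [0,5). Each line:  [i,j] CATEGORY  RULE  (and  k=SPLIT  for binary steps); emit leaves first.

[0,5] S   >
  [0,1] "which" : S/NP
  [1,5] NP   <
    [1,3] NP\S   <B
      [1,2] "liked" : NP\S
      [2,3] "gave" : NP\NP
    [3,5] NP\(NP\S)   >
      [3,4] "slowly" : (NP\(NP\S))/S
      [4,5] "that" : S

[0,1] S/NP  lex  "which"
[1,2] NP\S  lex  "liked"
[2,3] NP\NP  lex  "gave"
[1,3] NP\S  <B  k=2
[3,4] (NP\(NP\S))/S  lex  "slowly"
[4,5] S  lex  "that"
[3,5] NP\(NP\S)  >  k=4
[1,5] NP  <  k=3
[0,5] S  >  k=1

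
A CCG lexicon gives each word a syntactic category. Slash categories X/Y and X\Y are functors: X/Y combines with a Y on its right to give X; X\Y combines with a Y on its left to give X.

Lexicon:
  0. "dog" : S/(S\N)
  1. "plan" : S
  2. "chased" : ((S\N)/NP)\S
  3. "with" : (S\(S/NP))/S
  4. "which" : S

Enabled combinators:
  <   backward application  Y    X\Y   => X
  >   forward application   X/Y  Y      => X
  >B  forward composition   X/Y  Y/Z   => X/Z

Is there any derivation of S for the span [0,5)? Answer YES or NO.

YES

[0,5] S   <
  [0,3] S/NP   >B
    [0,1] "dog" : S/(S\N)
    [1,3] (S\N)/NP   <
      [1,2] "plan" : S
      [2,3] "chased" : ((S\N)/NP)\S
  [3,5] S\(S/NP)   >
    [3,4] "with" : (S\(S/NP))/S
    [4,5] "which" : S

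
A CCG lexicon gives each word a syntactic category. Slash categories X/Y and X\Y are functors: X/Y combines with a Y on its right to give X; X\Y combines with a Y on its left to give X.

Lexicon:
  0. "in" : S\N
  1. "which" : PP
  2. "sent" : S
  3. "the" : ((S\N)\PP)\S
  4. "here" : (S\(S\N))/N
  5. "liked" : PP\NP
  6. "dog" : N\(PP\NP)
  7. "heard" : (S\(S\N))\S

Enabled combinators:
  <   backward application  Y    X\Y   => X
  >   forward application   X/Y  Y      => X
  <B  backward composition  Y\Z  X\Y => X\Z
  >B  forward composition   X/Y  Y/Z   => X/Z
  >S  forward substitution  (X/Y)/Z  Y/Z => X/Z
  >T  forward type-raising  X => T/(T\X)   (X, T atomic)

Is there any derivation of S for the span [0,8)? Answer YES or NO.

YES

[0,8] S   <
  [0,1] "in" : S\N
  [1,8] S\(S\N)   <
    [1,7] S   <
      [1,4] S\N   <
        [1,2] "which" : PP
        [2,4] (S\N)\PP   <
          [2,3] "sent" : S
          [3,4] "the" : ((S\N)\PP)\S
      [4,7] S\(S\N)   >
        [4,5] "here" : (S\(S\N))/N
        [5,7] N   <
          [5,6] "liked" : PP\NP
          [6,7] "dog" : N\(PP\NP)
    [7,8] "heard" : (S\(S\N))\S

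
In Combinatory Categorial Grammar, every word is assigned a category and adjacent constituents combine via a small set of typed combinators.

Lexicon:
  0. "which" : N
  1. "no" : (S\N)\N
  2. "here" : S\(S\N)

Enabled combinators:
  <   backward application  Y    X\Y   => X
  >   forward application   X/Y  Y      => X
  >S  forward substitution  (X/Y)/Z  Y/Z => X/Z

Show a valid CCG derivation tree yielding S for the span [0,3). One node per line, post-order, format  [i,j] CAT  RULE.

[0,3] S   <
  [0,2] S\N   <
    [0,1] "which" : N
    [1,2] "no" : (S\N)\N
  [2,3] "here" : S\(S\N)

[0,1] N  lex  "which"
[1,2] (S\N)\N  lex  "no"
[0,2] S\N  <  k=1
[2,3] S\(S\N)  lex  "here"
[0,3] S  <  k=2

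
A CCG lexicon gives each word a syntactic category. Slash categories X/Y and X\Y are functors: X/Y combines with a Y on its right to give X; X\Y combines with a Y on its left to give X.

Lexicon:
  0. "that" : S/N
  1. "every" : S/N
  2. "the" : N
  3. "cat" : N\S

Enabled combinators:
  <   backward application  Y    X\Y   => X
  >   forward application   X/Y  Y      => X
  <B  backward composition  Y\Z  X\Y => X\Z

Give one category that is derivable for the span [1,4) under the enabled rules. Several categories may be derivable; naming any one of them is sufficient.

N

[0,4] S   >
  [0,1] "that" : S/N
  [1,4] N   <
    [1,3] S   >
      [1,2] "every" : S/N
      [2,3] "the" : N
    [3,4] "cat" : N\S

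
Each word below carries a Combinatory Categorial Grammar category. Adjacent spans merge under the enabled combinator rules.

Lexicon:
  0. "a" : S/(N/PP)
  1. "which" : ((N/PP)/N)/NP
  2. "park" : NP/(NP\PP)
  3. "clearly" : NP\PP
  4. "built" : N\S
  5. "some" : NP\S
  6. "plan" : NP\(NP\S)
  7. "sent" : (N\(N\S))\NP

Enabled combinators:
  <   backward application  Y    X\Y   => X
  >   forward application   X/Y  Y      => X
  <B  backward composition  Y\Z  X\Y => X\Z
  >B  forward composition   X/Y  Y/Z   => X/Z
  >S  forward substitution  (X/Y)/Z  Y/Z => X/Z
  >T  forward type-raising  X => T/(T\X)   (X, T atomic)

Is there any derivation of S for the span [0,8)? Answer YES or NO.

[0,8] S   >
  [0,4] S/N   >B
    [0,1] "a" : S/(N/PP)
    [1,4] (N/PP)/N   >
      [1,2] "which" : ((N/PP)/N)/NP
      [2,4] NP   >
        [2,3] "park" : NP/(NP\PP)
        [3,4] "clearly" : NP\PP
  [4,8] N   <
    [4,5] "built" : N\S
    [5,8] N\(N\S)   <
      [5,7] NP   <
        [5,6] "some" : NP\S
        [6,7] "plan" : NP\(NP\S)
      [7,8] "sent" : (N\(N\S))\NP

YES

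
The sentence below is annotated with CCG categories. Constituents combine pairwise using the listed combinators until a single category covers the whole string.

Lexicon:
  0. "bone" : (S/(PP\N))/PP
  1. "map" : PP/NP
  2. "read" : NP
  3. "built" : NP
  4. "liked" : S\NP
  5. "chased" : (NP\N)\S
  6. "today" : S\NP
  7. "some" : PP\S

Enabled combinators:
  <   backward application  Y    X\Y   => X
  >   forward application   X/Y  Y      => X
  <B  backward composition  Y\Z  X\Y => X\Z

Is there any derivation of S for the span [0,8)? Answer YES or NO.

[0,8] S   >
  [0,3] S/(PP\N)   >
    [0,1] "bone" : (S/(PP\N))/PP
    [1,3] PP   >
      [1,2] "map" : PP/NP
      [2,3] "read" : NP
  [3,8] PP\N   <B
    [3,6] NP\N   <
      [3,5] S   <
        [3,4] "built" : NP
        [4,5] "liked" : S\NP
      [5,6] "chased" : (NP\N)\S
    [6,8] PP\NP   <B
      [6,7] "today" : S\NP
      [7,8] "some" : PP\S

YES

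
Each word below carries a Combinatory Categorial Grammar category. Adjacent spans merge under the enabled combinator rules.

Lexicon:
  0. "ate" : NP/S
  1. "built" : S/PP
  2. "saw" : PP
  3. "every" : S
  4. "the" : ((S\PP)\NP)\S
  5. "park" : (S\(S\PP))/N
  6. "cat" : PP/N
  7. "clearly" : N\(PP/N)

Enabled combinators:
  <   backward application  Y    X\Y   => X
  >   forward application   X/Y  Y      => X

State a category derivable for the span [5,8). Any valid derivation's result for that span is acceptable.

[0,8] S   <
  [0,5] S\PP   <
    [0,3] NP   >
      [0,1] "ate" : NP/S
      [1,3] S   >
        [1,2] "built" : S/PP
        [2,3] "saw" : PP
    [3,5] (S\PP)\NP   <
      [3,4] "every" : S
      [4,5] "the" : ((S\PP)\NP)\S
  [5,8] S\(S\PP)   >
    [5,6] "park" : (S\(S\PP))/N
    [6,8] N   <
      [6,7] "cat" : PP/N
      [7,8] "clearly" : N\(PP/N)

S\(S\PP)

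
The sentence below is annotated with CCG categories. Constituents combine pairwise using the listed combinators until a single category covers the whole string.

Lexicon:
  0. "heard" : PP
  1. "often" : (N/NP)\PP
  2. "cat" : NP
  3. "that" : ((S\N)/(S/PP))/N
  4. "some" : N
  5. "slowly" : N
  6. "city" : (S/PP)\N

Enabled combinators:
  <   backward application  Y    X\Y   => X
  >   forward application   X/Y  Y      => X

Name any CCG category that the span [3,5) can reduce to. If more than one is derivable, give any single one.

(S\N)/(S/PP)

[0,7] S   <
  [0,3] N   >
    [0,2] N/NP   <
      [0,1] "heard" : PP
      [1,2] "often" : (N/NP)\PP
    [2,3] "cat" : NP
  [3,7] S\N   >
    [3,5] (S\N)/(S/PP)   >
      [3,4] "that" : ((S\N)/(S/PP))/N
      [4,5] "some" : N
    [5,7] S/PP   <
      [5,6] "slowly" : N
      [6,7] "city" : (S/PP)\N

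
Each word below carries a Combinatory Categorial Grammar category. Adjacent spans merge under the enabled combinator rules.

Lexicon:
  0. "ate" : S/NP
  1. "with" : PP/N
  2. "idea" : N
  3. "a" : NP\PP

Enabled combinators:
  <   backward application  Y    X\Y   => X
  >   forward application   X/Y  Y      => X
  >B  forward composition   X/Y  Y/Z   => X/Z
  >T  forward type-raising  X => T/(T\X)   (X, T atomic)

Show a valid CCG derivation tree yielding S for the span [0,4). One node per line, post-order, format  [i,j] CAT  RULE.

[0,1] S/NP  lex  "ate"
[1,2] PP/N  lex  "with"
[2,3] N  lex  "idea"
[1,3] PP  >  k=2
[3,4] NP\PP  lex  "a"
[1,4] NP  <  k=3
[0,4] S  >  k=1

[0,4] S   >
  [0,1] "ate" : S/NP
  [1,4] NP   <
    [1,3] PP   >
      [1,2] "with" : PP/N
      [2,3] "idea" : N
    [3,4] "a" : NP\PP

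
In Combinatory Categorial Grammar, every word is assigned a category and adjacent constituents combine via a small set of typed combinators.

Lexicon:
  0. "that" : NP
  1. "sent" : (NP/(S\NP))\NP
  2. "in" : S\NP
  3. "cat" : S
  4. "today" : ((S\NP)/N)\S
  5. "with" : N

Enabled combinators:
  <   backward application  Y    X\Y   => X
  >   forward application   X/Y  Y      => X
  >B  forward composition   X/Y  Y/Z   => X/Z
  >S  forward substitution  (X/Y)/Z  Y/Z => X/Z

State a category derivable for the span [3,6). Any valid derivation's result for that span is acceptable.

S\NP

[0,6] S   <
  [0,3] NP   >
    [0,2] NP/(S\NP)   <
      [0,1] "that" : NP
      [1,2] "sent" : (NP/(S\NP))\NP
    [2,3] "in" : S\NP
  [3,6] S\NP   >
    [3,5] (S\NP)/N   <
      [3,4] "cat" : S
      [4,5] "today" : ((S\NP)/N)\S
    [5,6] "with" : N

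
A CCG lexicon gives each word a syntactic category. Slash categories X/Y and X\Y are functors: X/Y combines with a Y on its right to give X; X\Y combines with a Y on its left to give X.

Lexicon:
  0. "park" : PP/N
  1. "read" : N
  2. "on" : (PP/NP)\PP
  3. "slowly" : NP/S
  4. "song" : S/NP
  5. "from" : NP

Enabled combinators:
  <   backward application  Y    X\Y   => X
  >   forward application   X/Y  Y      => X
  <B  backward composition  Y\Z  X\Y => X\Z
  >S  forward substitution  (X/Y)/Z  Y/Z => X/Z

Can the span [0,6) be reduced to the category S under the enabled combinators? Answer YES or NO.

PP/N N (PP/NP)\PP NP/S S/NP NP
CKY chart[0,6] = {PP}; S ∉ chart

NO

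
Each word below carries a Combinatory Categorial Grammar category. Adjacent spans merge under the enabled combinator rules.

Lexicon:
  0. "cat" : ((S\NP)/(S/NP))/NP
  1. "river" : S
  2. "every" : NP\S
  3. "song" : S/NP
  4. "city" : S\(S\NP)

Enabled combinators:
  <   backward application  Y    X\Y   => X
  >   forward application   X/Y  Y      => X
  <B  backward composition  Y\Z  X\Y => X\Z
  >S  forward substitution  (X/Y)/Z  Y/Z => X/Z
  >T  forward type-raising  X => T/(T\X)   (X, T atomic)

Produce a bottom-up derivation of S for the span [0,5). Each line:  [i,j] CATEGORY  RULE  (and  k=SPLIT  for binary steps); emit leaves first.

[0,1] ((S\NP)/(S/NP))/NP  lex  "cat"
[1,2] S  lex  "river"
[2,3] NP\S  lex  "every"
[1,3] NP  <  k=2
[0,3] (S\NP)/(S/NP)  >  k=1
[3,4] S/NP  lex  "song"
[0,4] S\NP  >  k=3
[4,5] S\(S\NP)  lex  "city"
[0,5] S  <  k=4

[0,5] S   <
  [0,4] S\NP   >
    [0,3] (S\NP)/(S/NP)   >
      [0,1] "cat" : ((S\NP)/(S/NP))/NP
      [1,3] NP   <
        [1,2] "river" : S
        [2,3] "every" : NP\S
    [3,4] "song" : S/NP
  [4,5] "city" : S\(S\NP)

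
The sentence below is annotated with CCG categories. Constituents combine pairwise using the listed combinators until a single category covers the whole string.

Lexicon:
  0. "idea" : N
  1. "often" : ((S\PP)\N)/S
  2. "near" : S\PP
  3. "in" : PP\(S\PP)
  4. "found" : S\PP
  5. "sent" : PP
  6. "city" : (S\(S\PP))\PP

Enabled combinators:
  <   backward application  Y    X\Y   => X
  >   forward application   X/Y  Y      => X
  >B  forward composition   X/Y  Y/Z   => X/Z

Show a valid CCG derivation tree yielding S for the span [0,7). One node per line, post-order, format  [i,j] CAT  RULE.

[0,1] N  lex  "idea"
[1,2] ((S\PP)\N)/S  lex  "often"
[2,3] S\PP  lex  "near"
[3,4] PP\(S\PP)  lex  "in"
[2,4] PP  <  k=3
[4,5] S\PP  lex  "found"
[2,5] S  <  k=4
[1,5] (S\PP)\N  >  k=2
[0,5] S\PP  <  k=1
[5,6] PP  lex  "sent"
[6,7] (S\(S\PP))\PP  lex  "city"
[5,7] S\(S\PP)  <  k=6
[0,7] S  <  k=5

[0,7] S   <
  [0,5] S\PP   <
    [0,1] "idea" : N
    [1,5] (S\PP)\N   >
      [1,2] "often" : ((S\PP)\N)/S
      [2,5] S   <
        [2,4] PP   <
          [2,3] "near" : S\PP
          [3,4] "in" : PP\(S\PP)
        [4,5] "found" : S\PP
  [5,7] S\(S\PP)   <
    [5,6] "sent" : PP
    [6,7] "city" : (S\(S\PP))\PP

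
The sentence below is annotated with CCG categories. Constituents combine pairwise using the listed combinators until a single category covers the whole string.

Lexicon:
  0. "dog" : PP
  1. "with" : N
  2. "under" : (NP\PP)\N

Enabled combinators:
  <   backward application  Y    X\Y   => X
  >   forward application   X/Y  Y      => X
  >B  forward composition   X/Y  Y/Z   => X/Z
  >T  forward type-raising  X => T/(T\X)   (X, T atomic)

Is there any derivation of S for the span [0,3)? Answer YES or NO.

PP N (NP\PP)\N
CKY chart[0,3] = {N/(N\NP), NP, NP/(NP\NP), PP/(PP\NP), S/(S\NP)}; S ∉ chart

NO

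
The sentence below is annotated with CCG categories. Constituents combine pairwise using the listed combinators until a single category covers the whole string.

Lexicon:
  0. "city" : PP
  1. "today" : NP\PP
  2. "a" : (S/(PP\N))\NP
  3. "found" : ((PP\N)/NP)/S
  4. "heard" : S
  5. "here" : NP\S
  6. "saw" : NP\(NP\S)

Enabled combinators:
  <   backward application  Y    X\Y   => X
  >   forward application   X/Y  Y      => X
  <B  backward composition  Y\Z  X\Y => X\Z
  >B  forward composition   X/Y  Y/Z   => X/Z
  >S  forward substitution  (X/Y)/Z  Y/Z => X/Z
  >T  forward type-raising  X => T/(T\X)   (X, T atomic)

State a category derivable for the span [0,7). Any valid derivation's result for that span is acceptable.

[0,7] S   >
  [0,3] S/(PP\N)   <
    [0,2] NP   <
      [0,1] "city" : PP
      [1,2] "today" : NP\PP
    [2,3] "a" : (S/(PP\N))\NP
  [3,7] PP\N   >
    [3,5] (PP\N)/NP   >
      [3,4] "found" : ((PP\N)/NP)/S
      [4,5] "heard" : S
    [5,7] NP   <
      [5,6] "here" : NP\S
      [6,7] "saw" : NP\(NP\S)

S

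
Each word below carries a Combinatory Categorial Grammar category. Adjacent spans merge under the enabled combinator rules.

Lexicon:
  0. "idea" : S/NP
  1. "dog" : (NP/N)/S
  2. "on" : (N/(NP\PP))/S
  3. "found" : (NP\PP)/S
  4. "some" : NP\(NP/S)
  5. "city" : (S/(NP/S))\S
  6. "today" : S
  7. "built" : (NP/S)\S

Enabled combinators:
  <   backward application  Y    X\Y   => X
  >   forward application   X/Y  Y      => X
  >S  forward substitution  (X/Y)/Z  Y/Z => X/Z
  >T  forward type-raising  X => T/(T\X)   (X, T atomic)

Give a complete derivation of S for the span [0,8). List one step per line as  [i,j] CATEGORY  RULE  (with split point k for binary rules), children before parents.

[0,8] S   >
  [0,6] S/(NP/S)   <
    [0,5] S   >
      [0,1] "idea" : S/NP
      [1,5] NP   <
        [1,4] NP/S   >S
          [1,2] "dog" : (NP/N)/S
          [2,4] N/S   >S
            [2,3] "on" : (N/(NP\PP))/S
            [3,4] "found" : (NP\PP)/S
        [4,5] "some" : NP\(NP/S)
    [5,6] "city" : (S/(NP/S))\S
  [6,8] NP/S   <
    [6,7] "today" : S
    [7,8] "built" : (NP/S)\S

[0,1] S/NP  lex  "idea"
[1,2] (NP/N)/S  lex  "dog"
[2,3] (N/(NP\PP))/S  lex  "on"
[3,4] (NP\PP)/S  lex  "found"
[2,4] N/S  >S  k=3
[1,4] NP/S  >S  k=2
[4,5] NP\(NP/S)  lex  "some"
[1,5] NP  <  k=4
[0,5] S  >  k=1
[5,6] (S/(NP/S))\S  lex  "city"
[0,6] S/(NP/S)  <  k=5
[6,7] S  lex  "today"
[7,8] (NP/S)\S  lex  "built"
[6,8] NP/S  <  k=7
[0,8] S  >  k=6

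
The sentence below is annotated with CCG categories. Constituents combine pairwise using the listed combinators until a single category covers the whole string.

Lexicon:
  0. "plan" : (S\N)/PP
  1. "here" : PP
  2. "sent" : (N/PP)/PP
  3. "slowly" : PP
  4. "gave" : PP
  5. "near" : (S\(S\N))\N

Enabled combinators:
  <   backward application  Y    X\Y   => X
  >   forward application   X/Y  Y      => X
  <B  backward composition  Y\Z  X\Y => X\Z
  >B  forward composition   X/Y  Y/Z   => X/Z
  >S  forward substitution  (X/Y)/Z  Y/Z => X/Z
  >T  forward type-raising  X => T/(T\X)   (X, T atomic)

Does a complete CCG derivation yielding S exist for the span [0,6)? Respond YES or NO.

YES

[0,6] S   <
  [0,2] S\N   >
    [0,1] "plan" : (S\N)/PP
    [1,2] "here" : PP
  [2,6] S\(S\N)   <
    [2,5] N   >
      [2,4] N/PP   >
        [2,3] "sent" : (N/PP)/PP
        [3,4] "slowly" : PP
      [4,5] "gave" : PP
    [5,6] "near" : (S\(S\N))\N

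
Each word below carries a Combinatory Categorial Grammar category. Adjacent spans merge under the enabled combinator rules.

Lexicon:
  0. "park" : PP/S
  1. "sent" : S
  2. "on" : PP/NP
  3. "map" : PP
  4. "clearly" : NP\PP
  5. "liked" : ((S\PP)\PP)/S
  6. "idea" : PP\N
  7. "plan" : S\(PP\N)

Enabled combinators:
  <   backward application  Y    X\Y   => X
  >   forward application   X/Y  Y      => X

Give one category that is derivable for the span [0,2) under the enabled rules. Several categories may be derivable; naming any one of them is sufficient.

PP

[0,8] S   <
  [0,2] PP   >
    [0,1] "park" : PP/S
    [1,2] "sent" : S
  [2,8] S\PP   <
    [2,5] PP   >
      [2,3] "on" : PP/NP
      [3,5] NP   <
        [3,4] "map" : PP
        [4,5] "clearly" : NP\PP
    [5,8] (S\PP)\PP   >
      [5,6] "liked" : ((S\PP)\PP)/S
      [6,8] S   <
        [6,7] "idea" : PP\N
        [7,8] "plan" : S\(PP\N)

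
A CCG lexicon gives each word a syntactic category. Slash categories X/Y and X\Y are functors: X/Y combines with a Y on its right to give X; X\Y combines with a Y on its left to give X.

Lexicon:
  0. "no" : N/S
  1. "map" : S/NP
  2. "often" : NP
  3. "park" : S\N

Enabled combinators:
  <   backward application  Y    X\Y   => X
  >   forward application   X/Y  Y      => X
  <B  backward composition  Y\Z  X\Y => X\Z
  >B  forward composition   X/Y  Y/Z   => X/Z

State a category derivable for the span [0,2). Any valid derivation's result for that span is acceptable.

[0,4] S   <
  [0,3] N   >
    [0,2] N/NP   >B
      [0,1] "no" : N/S
      [1,2] "map" : S/NP
    [2,3] "often" : NP
  [3,4] "park" : S\N

N/NP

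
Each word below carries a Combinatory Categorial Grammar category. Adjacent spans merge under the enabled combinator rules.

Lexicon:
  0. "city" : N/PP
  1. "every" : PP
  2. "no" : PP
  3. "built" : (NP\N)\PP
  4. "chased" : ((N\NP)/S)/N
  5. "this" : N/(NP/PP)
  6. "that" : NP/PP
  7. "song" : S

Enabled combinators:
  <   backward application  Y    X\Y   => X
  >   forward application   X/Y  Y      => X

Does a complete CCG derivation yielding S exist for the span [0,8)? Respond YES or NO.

N/PP PP PP (NP\N)\PP ((N\NP)/S)/N N/(NP/PP) NP/PP S
CKY chart[0,8] = {N}; S ∉ chart

NO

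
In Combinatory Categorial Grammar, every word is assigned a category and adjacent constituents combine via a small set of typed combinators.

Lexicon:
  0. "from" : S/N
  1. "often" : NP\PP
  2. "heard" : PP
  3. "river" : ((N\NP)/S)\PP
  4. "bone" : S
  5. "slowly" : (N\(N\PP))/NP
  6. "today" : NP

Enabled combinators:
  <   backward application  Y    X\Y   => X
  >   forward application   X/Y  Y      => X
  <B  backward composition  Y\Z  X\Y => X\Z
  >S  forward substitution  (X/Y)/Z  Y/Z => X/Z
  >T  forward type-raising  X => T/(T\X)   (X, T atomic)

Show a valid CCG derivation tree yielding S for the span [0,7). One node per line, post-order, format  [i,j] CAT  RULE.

[0,7] S   >
  [0,1] "from" : S/N
  [1,7] N   <
    [1,5] N\PP   <B
      [1,2] "often" : NP\PP
      [2,5] N\NP   >
        [2,4] (N\NP)/S   <
          [2,3] "heard" : PP
          [3,4] "river" : ((N\NP)/S)\PP
        [4,5] "bone" : S
    [5,7] N\(N\PP)   >
      [5,6] "slowly" : (N\(N\PP))/NP
      [6,7] "today" : NP

[0,1] S/N  lex  "from"
[1,2] NP\PP  lex  "often"
[2,3] PP  lex  "heard"
[3,4] ((N\NP)/S)\PP  lex  "river"
[2,4] (N\NP)/S  <  k=3
[4,5] S  lex  "bone"
[2,5] N\NP  >  k=4
[1,5] N\PP  <B  k=2
[5,6] (N\(N\PP))/NP  lex  "slowly"
[6,7] NP  lex  "today"
[5,7] N\(N\PP)  >  k=6
[1,7] N  <  k=5
[0,7] S  >  k=1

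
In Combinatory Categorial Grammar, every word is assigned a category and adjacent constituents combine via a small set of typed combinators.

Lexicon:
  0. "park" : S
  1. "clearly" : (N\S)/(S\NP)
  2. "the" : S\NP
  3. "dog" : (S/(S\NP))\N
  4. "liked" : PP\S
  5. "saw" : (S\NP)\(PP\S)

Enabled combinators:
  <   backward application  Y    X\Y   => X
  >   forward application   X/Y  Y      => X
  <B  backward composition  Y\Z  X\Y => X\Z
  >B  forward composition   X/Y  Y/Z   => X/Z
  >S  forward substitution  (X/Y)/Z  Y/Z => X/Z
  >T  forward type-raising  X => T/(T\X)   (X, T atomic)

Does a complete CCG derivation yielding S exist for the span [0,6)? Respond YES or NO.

[0,6] S   >
  [0,4] S/(S\NP)   <
    [0,3] N   <
      [0,1] "park" : S
      [1,3] N\S   >
        [1,2] "clearly" : (N\S)/(S\NP)
        [2,3] "the" : S\NP
    [3,4] "dog" : (S/(S\NP))\N
  [4,6] S\NP   <
    [4,5] "liked" : PP\S
    [5,6] "saw" : (S\NP)\(PP\S)

YES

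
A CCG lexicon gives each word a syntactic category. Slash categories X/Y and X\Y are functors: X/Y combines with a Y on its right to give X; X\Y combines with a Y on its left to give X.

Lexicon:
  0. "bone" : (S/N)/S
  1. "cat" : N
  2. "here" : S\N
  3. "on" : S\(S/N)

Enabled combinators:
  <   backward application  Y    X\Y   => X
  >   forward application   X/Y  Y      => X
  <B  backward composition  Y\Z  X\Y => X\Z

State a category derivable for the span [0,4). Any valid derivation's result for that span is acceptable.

S

[0,4] S   <
  [0,3] S/N   >
    [0,1] "bone" : (S/N)/S
    [1,3] S   <
      [1,2] "cat" : N
      [2,3] "here" : S\N
  [3,4] "on" : S\(S/N)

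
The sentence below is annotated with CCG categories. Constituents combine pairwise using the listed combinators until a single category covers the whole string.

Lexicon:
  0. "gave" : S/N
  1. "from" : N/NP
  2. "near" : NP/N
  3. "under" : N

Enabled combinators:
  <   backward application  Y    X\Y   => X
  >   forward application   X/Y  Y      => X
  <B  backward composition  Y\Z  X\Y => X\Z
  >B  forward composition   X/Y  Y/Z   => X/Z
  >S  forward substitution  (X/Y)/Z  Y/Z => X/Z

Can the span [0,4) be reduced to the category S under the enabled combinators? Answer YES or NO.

[0,4] S   >
  [0,1] "gave" : S/N
  [1,4] N   >
    [1,2] "from" : N/NP
    [2,4] NP   >
      [2,3] "near" : NP/N
      [3,4] "under" : N

YES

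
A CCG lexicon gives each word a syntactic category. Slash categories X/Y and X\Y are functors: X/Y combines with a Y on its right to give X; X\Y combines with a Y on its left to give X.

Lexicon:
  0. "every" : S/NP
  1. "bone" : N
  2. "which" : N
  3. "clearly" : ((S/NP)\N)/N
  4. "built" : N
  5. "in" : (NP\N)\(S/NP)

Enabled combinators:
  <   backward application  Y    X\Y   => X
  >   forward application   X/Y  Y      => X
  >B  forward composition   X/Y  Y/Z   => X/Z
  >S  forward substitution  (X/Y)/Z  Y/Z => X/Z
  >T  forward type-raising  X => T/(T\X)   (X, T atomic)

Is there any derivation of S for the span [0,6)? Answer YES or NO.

YES

[0,6] S   >
  [0,1] "every" : S/NP
  [1,6] NP   >
    [1,2] NP/(NP\N)   >T
      [1,2] "bone" : N
    [2,6] NP\N   <
      [2,5] S/NP   <
        [2,3] "which" : N
        [3,5] (S/NP)\N   >
          [3,4] "clearly" : ((S/NP)\N)/N
          [4,5] "built" : N
      [5,6] "in" : (NP\N)\(S/NP)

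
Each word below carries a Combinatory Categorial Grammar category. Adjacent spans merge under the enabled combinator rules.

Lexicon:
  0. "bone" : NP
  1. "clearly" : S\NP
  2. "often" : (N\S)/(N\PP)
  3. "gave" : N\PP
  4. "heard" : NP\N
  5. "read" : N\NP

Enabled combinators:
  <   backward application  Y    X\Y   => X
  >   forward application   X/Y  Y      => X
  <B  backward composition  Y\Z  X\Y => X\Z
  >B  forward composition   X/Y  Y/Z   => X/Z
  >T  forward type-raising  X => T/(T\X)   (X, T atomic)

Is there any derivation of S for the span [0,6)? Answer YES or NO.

NO

NP S\NP (N\S)/(N\PP) N\PP NP\N N\NP
CKY chart[0,6] = {N, N/(N\N), NP/(NP\N), PP/(PP\N), S/(S\N)}; S ∉ chart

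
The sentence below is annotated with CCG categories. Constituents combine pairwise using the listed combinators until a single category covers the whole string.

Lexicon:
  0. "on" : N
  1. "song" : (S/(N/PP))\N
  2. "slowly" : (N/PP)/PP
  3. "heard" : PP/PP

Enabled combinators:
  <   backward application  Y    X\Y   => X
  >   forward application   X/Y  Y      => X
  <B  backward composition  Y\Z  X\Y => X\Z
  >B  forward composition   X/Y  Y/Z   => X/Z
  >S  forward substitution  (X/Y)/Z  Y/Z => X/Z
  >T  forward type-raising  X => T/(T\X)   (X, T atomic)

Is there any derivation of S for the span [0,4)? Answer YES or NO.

YES

[0,4] S   >
  [0,2] S/(N/PP)   <
    [0,1] "on" : N
    [1,2] "song" : (S/(N/PP))\N
  [2,4] N/PP   >S
    [2,3] "slowly" : (N/PP)/PP
    [3,4] "heard" : PP/PP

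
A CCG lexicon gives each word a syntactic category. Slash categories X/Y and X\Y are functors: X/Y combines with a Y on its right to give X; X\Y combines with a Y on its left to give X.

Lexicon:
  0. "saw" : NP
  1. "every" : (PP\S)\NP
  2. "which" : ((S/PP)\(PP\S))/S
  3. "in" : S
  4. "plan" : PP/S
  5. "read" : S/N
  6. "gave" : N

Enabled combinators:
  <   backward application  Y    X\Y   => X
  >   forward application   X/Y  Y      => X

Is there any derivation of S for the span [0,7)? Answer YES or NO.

YES

[0,7] S   >
  [0,4] S/PP   <
    [0,2] PP\S   <
      [0,1] "saw" : NP
      [1,2] "every" : (PP\S)\NP
    [2,4] (S/PP)\(PP\S)   >
      [2,3] "which" : ((S/PP)\(PP\S))/S
      [3,4] "in" : S
  [4,7] PP   >
    [4,5] "plan" : PP/S
    [5,7] S   >
      [5,6] "read" : S/N
      [6,7] "gave" : N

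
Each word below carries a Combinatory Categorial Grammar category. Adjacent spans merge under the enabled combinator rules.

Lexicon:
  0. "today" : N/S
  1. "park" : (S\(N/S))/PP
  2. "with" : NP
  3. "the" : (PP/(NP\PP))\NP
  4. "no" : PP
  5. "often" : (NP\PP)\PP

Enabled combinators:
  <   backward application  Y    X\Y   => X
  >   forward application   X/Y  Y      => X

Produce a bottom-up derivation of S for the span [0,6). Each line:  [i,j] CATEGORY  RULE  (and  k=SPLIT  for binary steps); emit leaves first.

[0,1] N/S  lex  "today"
[1,2] (S\(N/S))/PP  lex  "park"
[2,3] NP  lex  "with"
[3,4] (PP/(NP\PP))\NP  lex  "the"
[2,4] PP/(NP\PP)  <  k=3
[4,5] PP  lex  "no"
[5,6] (NP\PP)\PP  lex  "often"
[4,6] NP\PP  <  k=5
[2,6] PP  >  k=4
[1,6] S\(N/S)  >  k=2
[0,6] S  <  k=1

[0,6] S   <
  [0,1] "today" : N/S
  [1,6] S\(N/S)   >
    [1,2] "park" : (S\(N/S))/PP
    [2,6] PP   >
      [2,4] PP/(NP\PP)   <
        [2,3] "with" : NP
        [3,4] "the" : (PP/(NP\PP))\NP
      [4,6] NP\PP   <
        [4,5] "no" : PP
        [5,6] "often" : (NP\PP)\PP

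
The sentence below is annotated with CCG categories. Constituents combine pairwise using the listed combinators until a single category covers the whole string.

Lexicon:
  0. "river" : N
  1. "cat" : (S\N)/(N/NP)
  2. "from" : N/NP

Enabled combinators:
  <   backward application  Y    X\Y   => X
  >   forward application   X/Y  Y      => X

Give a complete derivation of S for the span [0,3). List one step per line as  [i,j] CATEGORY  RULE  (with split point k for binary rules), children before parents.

[0,3] S   <
  [0,1] "river" : N
  [1,3] S\N   >
    [1,2] "cat" : (S\N)/(N/NP)
    [2,3] "from" : N/NP

[0,1] N  lex  "river"
[1,2] (S\N)/(N/NP)  lex  "cat"
[2,3] N/NP  lex  "from"
[1,3] S\N  >  k=2
[0,3] S  <  k=1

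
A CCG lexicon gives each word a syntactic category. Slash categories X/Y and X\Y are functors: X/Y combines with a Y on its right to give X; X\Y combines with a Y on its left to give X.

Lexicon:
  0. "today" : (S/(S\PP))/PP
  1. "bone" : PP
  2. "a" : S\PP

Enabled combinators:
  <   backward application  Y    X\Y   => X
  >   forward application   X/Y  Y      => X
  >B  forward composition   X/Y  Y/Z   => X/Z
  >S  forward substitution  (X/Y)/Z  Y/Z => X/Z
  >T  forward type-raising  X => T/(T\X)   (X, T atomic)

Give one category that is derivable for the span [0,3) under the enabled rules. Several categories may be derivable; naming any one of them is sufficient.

S

[0,3] S   >
  [0,2] S/(S\PP)   >
    [0,1] "today" : (S/(S\PP))/PP
    [1,2] "bone" : PP
  [2,3] "a" : S\PP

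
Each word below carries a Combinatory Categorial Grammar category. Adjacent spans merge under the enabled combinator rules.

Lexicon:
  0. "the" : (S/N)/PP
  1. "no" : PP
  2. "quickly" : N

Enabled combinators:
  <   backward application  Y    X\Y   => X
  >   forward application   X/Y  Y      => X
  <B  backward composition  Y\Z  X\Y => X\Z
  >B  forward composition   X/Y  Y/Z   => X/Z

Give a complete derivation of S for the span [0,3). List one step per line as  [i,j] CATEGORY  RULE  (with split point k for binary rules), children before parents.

[0,3] S   >
  [0,2] S/N   >
    [0,1] "the" : (S/N)/PP
    [1,2] "no" : PP
  [2,3] "quickly" : N

[0,1] (S/N)/PP  lex  "the"
[1,2] PP  lex  "no"
[0,2] S/N  >  k=1
[2,3] N  lex  "quickly"
[0,3] S  >  k=2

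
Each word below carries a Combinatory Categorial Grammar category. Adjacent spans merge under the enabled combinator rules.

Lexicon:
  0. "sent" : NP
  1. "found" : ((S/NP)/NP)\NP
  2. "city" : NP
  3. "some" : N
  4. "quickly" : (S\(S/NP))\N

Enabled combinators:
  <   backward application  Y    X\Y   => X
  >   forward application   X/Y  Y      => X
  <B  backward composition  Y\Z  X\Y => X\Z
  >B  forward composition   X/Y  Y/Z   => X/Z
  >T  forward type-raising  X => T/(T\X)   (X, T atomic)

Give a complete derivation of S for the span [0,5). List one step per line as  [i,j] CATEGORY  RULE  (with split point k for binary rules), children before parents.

[0,1] NP  lex  "sent"
[1,2] ((S/NP)/NP)\NP  lex  "found"
[0,2] (S/NP)/NP  <  k=1
[2,3] NP  lex  "city"
[0,3] S/NP  >  k=2
[3,4] N  lex  "some"
[4,5] (S\(S/NP))\N  lex  "quickly"
[3,5] S\(S/NP)  <  k=4
[0,5] S  <  k=3

[0,5] S   <
  [0,3] S/NP   >
    [0,2] (S/NP)/NP   <
      [0,1] "sent" : NP
      [1,2] "found" : ((S/NP)/NP)\NP
    [2,3] "city" : NP
  [3,5] S\(S/NP)   <
    [3,4] "some" : N
    [4,5] "quickly" : (S\(S/NP))\N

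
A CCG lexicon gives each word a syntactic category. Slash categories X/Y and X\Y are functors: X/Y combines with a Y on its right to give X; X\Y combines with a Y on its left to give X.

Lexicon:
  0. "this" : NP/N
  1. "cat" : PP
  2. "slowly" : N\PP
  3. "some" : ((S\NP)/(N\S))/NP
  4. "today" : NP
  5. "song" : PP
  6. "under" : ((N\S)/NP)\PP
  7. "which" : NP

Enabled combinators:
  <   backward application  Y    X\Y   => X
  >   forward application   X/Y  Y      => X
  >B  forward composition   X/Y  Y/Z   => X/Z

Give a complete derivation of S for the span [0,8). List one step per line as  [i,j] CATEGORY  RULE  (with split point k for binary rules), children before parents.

[0,1] NP/N  lex  "this"
[1,2] PP  lex  "cat"
[2,3] N\PP  lex  "slowly"
[1,3] N  <  k=2
[0,3] NP  >  k=1
[3,4] ((S\NP)/(N\S))/NP  lex  "some"
[4,5] NP  lex  "today"
[3,5] (S\NP)/(N\S)  >  k=4
[5,6] PP  lex  "song"
[6,7] ((N\S)/NP)\PP  lex  "under"
[5,7] (N\S)/NP  <  k=6
[7,8] NP  lex  "which"
[5,8] N\S  >  k=7
[3,8] S\NP  >  k=5
[0,8] S  <  k=3

[0,8] S   <
  [0,3] NP   >
    [0,1] "this" : NP/N
    [1,3] N   <
      [1,2] "cat" : PP
      [2,3] "slowly" : N\PP
  [3,8] S\NP   >
    [3,5] (S\NP)/(N\S)   >
      [3,4] "some" : ((S\NP)/(N\S))/NP
      [4,5] "today" : NP
    [5,8] N\S   >
      [5,7] (N\S)/NP   <
        [5,6] "song" : PP
        [6,7] "under" : ((N\S)/NP)\PP
      [7,8] "which" : NP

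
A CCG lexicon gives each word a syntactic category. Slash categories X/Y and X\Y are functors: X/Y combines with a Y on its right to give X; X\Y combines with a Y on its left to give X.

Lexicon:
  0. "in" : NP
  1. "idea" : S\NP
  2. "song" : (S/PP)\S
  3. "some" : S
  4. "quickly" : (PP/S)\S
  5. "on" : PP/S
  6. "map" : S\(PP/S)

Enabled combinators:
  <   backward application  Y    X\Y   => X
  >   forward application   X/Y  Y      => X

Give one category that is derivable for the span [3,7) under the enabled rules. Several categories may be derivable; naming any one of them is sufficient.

PP

[0,7] S   >
  [0,3] S/PP   <
    [0,2] S   <
      [0,1] "in" : NP
      [1,2] "idea" : S\NP
    [2,3] "song" : (S/PP)\S
  [3,7] PP   >
    [3,5] PP/S   <
      [3,4] "some" : S
      [4,5] "quickly" : (PP/S)\S
    [5,7] S   <
      [5,6] "on" : PP/S
      [6,7] "map" : S\(PP/S)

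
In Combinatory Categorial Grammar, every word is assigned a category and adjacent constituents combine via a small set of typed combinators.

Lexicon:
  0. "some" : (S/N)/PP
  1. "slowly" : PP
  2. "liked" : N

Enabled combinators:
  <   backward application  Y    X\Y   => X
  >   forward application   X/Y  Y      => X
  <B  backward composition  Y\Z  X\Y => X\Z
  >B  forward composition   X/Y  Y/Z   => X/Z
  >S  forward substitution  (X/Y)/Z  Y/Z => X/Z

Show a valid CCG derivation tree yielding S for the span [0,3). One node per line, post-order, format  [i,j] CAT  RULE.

[0,3] S   >
  [0,2] S/N   >
    [0,1] "some" : (S/N)/PP
    [1,2] "slowly" : PP
  [2,3] "liked" : N

[0,1] (S/N)/PP  lex  "some"
[1,2] PP  lex  "slowly"
[0,2] S/N  >  k=1
[2,3] N  lex  "liked"
[0,3] S  >  k=2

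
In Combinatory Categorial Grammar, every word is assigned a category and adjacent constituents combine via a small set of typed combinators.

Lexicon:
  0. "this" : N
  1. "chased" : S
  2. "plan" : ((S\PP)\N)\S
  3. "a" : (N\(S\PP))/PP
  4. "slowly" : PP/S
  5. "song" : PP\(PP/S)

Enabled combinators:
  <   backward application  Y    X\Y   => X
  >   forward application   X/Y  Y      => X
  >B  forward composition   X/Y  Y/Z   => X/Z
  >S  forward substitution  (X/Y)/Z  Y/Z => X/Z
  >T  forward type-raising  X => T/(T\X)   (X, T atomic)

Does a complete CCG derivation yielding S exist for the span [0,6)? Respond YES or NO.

NO

N S ((S\PP)\N)\S (N\(S\PP))/PP PP/S PP\(PP/S)
CKY chart[0,6] = {N, N/(N\N), NP/(NP\N), PP/(PP\N), S/(S\N)}; S ∉ chart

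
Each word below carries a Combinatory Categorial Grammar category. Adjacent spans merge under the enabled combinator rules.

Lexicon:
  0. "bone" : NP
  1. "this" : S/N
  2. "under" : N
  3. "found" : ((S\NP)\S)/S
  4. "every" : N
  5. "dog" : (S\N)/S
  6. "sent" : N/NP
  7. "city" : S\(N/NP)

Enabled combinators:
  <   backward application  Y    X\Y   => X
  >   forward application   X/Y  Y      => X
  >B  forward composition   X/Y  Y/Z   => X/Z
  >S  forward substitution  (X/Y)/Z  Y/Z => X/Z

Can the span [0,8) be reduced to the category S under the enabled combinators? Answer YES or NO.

[0,8] S   <
  [0,1] "bone" : NP
  [1,8] S\NP   <
    [1,3] S   >
      [1,2] "this" : S/N
      [2,3] "under" : N
    [3,8] (S\NP)\S   >
      [3,4] "found" : ((S\NP)\S)/S
      [4,8] S   <
        [4,5] "every" : N
        [5,8] S\N   >
          [5,6] "dog" : (S\N)/S
          [6,8] S   <
            [6,7] "sent" : N/NP
            [7,8] "city" : S\(N/NP)

YES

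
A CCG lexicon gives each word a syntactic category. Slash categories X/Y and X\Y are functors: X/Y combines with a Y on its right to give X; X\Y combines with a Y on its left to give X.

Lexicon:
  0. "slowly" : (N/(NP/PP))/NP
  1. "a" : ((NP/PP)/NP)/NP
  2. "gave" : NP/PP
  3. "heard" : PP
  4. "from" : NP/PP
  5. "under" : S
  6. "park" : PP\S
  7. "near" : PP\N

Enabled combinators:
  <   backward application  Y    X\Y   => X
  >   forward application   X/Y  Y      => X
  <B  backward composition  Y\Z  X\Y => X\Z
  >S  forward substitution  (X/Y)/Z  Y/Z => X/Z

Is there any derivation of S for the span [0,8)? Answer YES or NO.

(N/(NP/PP))/NP ((NP/PP)/NP)/NP NP/PP PP NP/PP S PP\S PP\N
CKY chart[0,8] = {PP}; S ∉ chart

NO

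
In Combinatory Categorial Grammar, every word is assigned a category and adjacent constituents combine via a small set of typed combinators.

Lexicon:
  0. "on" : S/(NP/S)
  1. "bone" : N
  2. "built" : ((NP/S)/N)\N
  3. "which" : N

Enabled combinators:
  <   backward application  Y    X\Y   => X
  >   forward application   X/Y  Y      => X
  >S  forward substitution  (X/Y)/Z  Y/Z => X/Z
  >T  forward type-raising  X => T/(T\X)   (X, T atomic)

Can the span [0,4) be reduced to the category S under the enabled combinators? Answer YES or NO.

YES

[0,4] S   >
  [0,1] "on" : S/(NP/S)
  [1,4] NP/S   >
    [1,3] (NP/S)/N   <
      [1,2] "bone" : N
      [2,3] "built" : ((NP/S)/N)\N
    [3,4] "which" : N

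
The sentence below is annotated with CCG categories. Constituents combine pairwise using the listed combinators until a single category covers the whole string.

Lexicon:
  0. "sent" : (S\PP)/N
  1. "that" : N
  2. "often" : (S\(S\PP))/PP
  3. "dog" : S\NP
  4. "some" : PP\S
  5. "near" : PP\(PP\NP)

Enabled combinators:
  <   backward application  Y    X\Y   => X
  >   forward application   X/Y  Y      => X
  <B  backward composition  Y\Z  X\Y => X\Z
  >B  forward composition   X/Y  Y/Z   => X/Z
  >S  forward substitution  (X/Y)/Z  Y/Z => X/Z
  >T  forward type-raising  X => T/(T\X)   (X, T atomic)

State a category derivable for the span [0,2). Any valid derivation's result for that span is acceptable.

[0,6] S   <
  [0,2] S\PP   >
    [0,1] "sent" : (S\PP)/N
    [1,2] "that" : N
  [2,6] S\(S\PP)   >
    [2,3] "often" : (S\(S\PP))/PP
    [3,6] PP   <
      [3,5] PP\NP   <B
        [3,4] "dog" : S\NP
        [4,5] "some" : PP\S
      [5,6] "near" : PP\(PP\NP)

S\PP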